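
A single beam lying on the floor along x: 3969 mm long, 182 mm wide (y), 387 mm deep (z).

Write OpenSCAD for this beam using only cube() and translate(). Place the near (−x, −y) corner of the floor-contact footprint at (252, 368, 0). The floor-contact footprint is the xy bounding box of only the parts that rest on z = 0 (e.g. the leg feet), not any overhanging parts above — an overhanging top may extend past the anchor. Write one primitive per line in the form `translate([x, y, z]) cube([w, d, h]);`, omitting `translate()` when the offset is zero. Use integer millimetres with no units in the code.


translate([252, 368, 0]) cube([3969, 182, 387]);


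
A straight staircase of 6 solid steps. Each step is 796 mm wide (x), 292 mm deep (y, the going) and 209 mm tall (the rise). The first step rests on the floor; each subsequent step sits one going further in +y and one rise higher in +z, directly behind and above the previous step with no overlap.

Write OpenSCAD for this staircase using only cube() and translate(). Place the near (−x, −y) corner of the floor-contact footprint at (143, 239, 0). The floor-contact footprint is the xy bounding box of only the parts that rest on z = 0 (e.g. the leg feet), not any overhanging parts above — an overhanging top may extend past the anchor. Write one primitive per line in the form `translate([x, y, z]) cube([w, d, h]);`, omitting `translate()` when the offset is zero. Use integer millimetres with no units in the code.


translate([143, 239, 0]) cube([796, 292, 209]);
translate([143, 531, 209]) cube([796, 292, 209]);
translate([143, 823, 418]) cube([796, 292, 209]);
translate([143, 1115, 627]) cube([796, 292, 209]);
translate([143, 1407, 836]) cube([796, 292, 209]);
translate([143, 1699, 1045]) cube([796, 292, 209]);


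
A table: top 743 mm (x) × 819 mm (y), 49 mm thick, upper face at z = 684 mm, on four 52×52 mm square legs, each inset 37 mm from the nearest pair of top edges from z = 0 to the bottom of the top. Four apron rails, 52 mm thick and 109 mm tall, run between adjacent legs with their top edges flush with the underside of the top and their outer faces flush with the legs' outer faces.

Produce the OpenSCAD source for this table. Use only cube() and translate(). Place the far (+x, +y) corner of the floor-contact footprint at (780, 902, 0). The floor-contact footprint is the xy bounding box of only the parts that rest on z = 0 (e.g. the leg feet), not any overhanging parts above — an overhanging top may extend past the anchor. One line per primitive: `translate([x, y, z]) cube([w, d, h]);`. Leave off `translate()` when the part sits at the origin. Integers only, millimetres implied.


translate([74, 120, 635]) cube([743, 819, 49]);
translate([111, 157, 0]) cube([52, 52, 635]);
translate([728, 157, 0]) cube([52, 52, 635]);
translate([111, 850, 0]) cube([52, 52, 635]);
translate([728, 850, 0]) cube([52, 52, 635]);
translate([163, 157, 526]) cube([565, 52, 109]);
translate([163, 850, 526]) cube([565, 52, 109]);
translate([111, 209, 526]) cube([52, 641, 109]);
translate([728, 209, 526]) cube([52, 641, 109]);


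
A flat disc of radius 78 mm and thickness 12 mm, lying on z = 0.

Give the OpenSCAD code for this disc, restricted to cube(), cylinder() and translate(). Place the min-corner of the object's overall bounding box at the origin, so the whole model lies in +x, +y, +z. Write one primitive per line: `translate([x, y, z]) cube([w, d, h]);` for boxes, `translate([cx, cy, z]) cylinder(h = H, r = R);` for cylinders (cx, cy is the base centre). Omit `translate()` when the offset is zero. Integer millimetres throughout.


translate([78, 78, 0]) cylinder(h = 12, r = 78);


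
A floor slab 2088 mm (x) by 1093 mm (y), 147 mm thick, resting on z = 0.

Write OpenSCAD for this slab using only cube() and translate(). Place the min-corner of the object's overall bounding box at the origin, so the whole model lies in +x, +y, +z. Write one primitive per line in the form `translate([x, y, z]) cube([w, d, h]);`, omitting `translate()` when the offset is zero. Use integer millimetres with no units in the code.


cube([2088, 1093, 147]);


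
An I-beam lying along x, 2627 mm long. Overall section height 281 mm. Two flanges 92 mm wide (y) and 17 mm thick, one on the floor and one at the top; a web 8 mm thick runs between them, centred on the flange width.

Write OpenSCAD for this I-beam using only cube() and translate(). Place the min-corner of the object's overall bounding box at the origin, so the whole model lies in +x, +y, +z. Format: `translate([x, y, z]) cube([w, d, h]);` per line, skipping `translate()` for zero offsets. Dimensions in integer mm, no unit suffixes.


cube([2627, 92, 17]);
translate([0, 42, 17]) cube([2627, 8, 247]);
translate([0, 0, 264]) cube([2627, 92, 17]);


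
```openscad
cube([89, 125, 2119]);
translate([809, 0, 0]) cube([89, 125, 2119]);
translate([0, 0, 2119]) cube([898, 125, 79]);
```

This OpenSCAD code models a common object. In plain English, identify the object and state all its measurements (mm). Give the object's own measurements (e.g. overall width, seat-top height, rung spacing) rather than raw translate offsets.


A door frame. The clear opening is 720 mm wide and 2119 mm high. Two 89 mm wide jambs, 125 mm deep, stand either side of the opening from the floor to the top of the opening. A 79 mm thick head sits across the top of both jambs, spanning the full outside width of the frame.


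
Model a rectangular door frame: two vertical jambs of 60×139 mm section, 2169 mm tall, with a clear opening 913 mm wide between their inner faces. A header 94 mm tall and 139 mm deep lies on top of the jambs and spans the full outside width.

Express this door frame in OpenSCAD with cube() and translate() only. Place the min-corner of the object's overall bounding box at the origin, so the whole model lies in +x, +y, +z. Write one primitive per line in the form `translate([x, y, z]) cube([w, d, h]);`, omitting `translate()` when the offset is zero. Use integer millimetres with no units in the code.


cube([60, 139, 2169]);
translate([973, 0, 0]) cube([60, 139, 2169]);
translate([0, 0, 2169]) cube([1033, 139, 94]);


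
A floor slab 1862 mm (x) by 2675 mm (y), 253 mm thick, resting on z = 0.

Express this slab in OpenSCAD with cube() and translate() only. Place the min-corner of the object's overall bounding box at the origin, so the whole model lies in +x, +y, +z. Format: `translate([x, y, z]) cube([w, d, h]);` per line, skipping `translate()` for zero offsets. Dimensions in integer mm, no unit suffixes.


cube([1862, 2675, 253]);


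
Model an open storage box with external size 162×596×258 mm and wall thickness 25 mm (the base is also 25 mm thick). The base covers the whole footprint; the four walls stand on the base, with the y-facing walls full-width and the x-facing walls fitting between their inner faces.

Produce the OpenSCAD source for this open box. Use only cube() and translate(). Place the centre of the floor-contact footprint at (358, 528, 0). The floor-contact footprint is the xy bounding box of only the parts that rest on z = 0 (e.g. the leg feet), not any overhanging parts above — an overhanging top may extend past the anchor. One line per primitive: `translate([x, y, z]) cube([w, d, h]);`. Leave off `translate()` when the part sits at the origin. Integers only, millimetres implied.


translate([277, 230, 0]) cube([162, 596, 25]);
translate([277, 230, 25]) cube([162, 25, 233]);
translate([277, 801, 25]) cube([162, 25, 233]);
translate([277, 255, 25]) cube([25, 546, 233]);
translate([414, 255, 25]) cube([25, 546, 233]);


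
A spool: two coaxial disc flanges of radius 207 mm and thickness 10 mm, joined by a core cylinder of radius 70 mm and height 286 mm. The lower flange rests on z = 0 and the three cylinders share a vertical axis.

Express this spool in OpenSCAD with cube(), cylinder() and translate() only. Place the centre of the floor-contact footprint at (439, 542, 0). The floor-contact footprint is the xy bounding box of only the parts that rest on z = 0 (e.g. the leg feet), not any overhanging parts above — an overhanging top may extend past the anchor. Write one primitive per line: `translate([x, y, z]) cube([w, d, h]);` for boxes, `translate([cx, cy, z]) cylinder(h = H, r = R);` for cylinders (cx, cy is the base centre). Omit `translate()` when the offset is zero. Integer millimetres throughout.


translate([439, 542, 0]) cylinder(h = 10, r = 207);
translate([439, 542, 10]) cylinder(h = 286, r = 70);
translate([439, 542, 296]) cylinder(h = 10, r = 207);


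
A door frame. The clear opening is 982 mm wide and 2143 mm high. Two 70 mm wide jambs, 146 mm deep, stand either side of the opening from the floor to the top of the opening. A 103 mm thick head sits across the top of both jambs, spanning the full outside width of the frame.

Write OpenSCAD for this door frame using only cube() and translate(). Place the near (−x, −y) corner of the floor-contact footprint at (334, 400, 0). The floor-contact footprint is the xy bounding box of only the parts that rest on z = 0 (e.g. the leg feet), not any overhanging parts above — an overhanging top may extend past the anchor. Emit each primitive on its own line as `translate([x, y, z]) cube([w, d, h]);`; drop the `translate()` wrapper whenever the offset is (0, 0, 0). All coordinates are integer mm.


translate([334, 400, 0]) cube([70, 146, 2143]);
translate([1386, 400, 0]) cube([70, 146, 2143]);
translate([334, 400, 2143]) cube([1122, 146, 103]);


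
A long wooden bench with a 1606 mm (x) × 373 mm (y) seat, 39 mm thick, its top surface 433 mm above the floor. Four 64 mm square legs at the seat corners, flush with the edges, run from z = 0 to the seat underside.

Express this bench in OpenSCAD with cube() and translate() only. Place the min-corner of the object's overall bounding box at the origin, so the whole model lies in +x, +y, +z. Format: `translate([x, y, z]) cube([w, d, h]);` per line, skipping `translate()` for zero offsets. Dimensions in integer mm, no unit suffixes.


translate([0, 0, 394]) cube([1606, 373, 39]);
cube([64, 64, 394]);
translate([0, 309, 0]) cube([64, 64, 394]);
translate([1542, 0, 0]) cube([64, 64, 394]);
translate([1542, 309, 0]) cube([64, 64, 394]);


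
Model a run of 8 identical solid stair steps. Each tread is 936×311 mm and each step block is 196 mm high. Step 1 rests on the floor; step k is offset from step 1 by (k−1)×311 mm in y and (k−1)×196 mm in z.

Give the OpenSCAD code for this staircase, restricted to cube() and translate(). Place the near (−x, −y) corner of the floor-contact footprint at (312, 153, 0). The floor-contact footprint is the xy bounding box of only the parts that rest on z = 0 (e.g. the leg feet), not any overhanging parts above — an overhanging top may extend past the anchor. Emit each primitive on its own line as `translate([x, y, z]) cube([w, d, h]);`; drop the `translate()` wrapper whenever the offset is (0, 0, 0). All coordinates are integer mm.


translate([312, 153, 0]) cube([936, 311, 196]);
translate([312, 464, 196]) cube([936, 311, 196]);
translate([312, 775, 392]) cube([936, 311, 196]);
translate([312, 1086, 588]) cube([936, 311, 196]);
translate([312, 1397, 784]) cube([936, 311, 196]);
translate([312, 1708, 980]) cube([936, 311, 196]);
translate([312, 2019, 1176]) cube([936, 311, 196]);
translate([312, 2330, 1372]) cube([936, 311, 196]);


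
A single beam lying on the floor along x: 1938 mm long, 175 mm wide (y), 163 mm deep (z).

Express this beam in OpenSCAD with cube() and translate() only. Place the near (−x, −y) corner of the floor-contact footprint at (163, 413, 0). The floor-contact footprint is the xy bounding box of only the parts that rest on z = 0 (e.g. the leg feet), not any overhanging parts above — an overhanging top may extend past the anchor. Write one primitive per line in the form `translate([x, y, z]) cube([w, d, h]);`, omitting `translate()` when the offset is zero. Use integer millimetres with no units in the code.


translate([163, 413, 0]) cube([1938, 175, 163]);


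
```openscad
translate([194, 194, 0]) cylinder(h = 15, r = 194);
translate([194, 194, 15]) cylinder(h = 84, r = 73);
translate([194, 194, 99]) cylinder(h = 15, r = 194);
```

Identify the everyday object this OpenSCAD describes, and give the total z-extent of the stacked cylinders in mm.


A spool. The overall height is 114 mm.

Three coaxial cylinders, large–small–large — a spool. Two 15 mm flanges and a 84 mm core give 15 + 84 + 15 = 114 mm.


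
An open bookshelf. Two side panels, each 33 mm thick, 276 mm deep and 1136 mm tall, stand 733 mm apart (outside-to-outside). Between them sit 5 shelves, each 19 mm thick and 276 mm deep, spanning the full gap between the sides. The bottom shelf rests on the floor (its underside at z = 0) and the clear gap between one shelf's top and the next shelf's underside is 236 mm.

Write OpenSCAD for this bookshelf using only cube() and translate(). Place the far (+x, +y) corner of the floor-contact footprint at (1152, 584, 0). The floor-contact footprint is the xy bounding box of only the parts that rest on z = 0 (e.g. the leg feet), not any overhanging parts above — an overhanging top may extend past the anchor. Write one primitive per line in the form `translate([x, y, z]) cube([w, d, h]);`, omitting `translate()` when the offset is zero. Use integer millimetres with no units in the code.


translate([419, 308, 0]) cube([33, 276, 1136]);
translate([1119, 308, 0]) cube([33, 276, 1136]);
translate([452, 308, 0]) cube([667, 276, 19]);
translate([452, 308, 255]) cube([667, 276, 19]);
translate([452, 308, 510]) cube([667, 276, 19]);
translate([452, 308, 765]) cube([667, 276, 19]);
translate([452, 308, 1020]) cube([667, 276, 19]);


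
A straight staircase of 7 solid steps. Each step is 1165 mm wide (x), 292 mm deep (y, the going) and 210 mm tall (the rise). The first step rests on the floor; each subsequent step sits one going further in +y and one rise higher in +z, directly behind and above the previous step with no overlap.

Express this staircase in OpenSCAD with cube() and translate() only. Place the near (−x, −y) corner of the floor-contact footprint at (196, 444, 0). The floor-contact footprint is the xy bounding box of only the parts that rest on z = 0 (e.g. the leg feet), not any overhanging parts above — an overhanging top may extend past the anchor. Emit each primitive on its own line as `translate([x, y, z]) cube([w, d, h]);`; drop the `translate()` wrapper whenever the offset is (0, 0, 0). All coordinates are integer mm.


translate([196, 444, 0]) cube([1165, 292, 210]);
translate([196, 736, 210]) cube([1165, 292, 210]);
translate([196, 1028, 420]) cube([1165, 292, 210]);
translate([196, 1320, 630]) cube([1165, 292, 210]);
translate([196, 1612, 840]) cube([1165, 292, 210]);
translate([196, 1904, 1050]) cube([1165, 292, 210]);
translate([196, 2196, 1260]) cube([1165, 292, 210]);


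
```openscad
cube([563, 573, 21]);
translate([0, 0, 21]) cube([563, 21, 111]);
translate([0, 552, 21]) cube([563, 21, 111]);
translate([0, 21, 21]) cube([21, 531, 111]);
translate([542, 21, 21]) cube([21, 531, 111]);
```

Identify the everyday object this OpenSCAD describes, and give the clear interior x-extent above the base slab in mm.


An open box. The internal width is 521 mm.

A 563×573 base slab with four walls standing on it — an open box. The base is 563 mm wide and the walls are 21 mm thick, so the internal width is 563 − 2 × 21 = 521 mm.


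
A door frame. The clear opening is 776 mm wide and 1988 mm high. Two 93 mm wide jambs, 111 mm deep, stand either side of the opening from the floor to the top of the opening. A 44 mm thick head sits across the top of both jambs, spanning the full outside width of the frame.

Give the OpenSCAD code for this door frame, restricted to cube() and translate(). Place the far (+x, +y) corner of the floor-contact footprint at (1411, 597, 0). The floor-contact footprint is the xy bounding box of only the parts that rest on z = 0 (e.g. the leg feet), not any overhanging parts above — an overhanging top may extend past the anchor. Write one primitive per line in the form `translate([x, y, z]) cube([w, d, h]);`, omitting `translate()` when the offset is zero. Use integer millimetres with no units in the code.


translate([449, 486, 0]) cube([93, 111, 1988]);
translate([1318, 486, 0]) cube([93, 111, 1988]);
translate([449, 486, 1988]) cube([962, 111, 44]);


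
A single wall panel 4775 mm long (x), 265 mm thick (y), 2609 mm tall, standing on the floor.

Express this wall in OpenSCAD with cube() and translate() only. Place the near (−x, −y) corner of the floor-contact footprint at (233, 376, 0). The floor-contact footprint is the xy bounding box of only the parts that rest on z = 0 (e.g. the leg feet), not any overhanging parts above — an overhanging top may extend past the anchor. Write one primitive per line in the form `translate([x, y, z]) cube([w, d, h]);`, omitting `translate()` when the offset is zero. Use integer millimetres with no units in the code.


translate([233, 376, 0]) cube([4775, 265, 2609]);


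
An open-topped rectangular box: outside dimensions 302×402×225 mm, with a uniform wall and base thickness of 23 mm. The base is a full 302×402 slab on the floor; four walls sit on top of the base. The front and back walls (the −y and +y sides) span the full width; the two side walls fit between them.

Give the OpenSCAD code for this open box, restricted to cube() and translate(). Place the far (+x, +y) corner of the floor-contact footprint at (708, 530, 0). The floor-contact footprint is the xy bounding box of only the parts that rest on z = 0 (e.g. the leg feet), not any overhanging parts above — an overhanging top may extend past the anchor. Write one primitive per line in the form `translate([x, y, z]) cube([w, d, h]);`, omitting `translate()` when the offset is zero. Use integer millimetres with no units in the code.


translate([406, 128, 0]) cube([302, 402, 23]);
translate([406, 128, 23]) cube([302, 23, 202]);
translate([406, 507, 23]) cube([302, 23, 202]);
translate([406, 151, 23]) cube([23, 356, 202]);
translate([685, 151, 23]) cube([23, 356, 202]);


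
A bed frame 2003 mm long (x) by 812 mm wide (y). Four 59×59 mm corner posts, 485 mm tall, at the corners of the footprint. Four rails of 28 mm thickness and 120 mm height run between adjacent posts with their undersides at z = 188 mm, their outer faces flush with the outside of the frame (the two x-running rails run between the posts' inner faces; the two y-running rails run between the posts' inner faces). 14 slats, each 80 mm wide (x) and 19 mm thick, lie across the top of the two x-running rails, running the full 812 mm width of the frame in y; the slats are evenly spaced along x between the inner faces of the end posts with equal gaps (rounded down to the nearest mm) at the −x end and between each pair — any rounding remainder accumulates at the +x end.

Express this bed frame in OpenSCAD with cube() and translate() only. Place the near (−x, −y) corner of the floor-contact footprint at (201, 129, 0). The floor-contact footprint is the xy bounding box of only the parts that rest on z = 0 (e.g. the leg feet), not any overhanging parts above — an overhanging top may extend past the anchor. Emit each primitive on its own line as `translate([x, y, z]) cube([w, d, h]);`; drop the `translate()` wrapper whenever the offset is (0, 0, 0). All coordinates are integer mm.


translate([201, 129, 0]) cube([59, 59, 485]);
translate([201, 882, 0]) cube([59, 59, 485]);
translate([2145, 129, 0]) cube([59, 59, 485]);
translate([2145, 882, 0]) cube([59, 59, 485]);
translate([260, 129, 188]) cube([1885, 28, 120]);
translate([260, 913, 188]) cube([1885, 28, 120]);
translate([201, 188, 188]) cube([28, 694, 120]);
translate([2176, 188, 188]) cube([28, 694, 120]);
translate([311, 129, 308]) cube([80, 812, 19]);
translate([442, 129, 308]) cube([80, 812, 19]);
translate([573, 129, 308]) cube([80, 812, 19]);
translate([704, 129, 308]) cube([80, 812, 19]);
translate([835, 129, 308]) cube([80, 812, 19]);
translate([966, 129, 308]) cube([80, 812, 19]);
translate([1097, 129, 308]) cube([80, 812, 19]);
translate([1228, 129, 308]) cube([80, 812, 19]);
translate([1359, 129, 308]) cube([80, 812, 19]);
translate([1490, 129, 308]) cube([80, 812, 19]);
translate([1621, 129, 308]) cube([80, 812, 19]);
translate([1752, 129, 308]) cube([80, 812, 19]);
translate([1883, 129, 308]) cube([80, 812, 19]);
translate([2014, 129, 308]) cube([80, 812, 19]);


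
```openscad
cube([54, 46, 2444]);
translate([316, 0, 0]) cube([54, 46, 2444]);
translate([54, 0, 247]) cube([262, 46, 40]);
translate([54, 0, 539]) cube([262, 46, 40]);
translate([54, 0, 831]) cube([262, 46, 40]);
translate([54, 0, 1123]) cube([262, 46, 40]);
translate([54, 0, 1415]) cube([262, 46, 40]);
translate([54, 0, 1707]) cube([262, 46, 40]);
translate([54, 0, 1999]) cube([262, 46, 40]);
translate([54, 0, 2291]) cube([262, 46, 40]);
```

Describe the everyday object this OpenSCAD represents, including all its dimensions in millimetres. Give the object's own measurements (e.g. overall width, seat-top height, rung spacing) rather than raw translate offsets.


A straight ladder. Two 54×46 mm vertical rails, 2444 mm tall, stand 370 mm apart (outside-to-outside) with their front faces coplanar on the −y side. 8 rungs, each 46 mm deep and 40 mm tall, span between the inner faces of the rails, front faces flush with the rails. The lowest rung's underside is at z = 247 mm and rungs are spaced 292 mm apart (underside to underside).


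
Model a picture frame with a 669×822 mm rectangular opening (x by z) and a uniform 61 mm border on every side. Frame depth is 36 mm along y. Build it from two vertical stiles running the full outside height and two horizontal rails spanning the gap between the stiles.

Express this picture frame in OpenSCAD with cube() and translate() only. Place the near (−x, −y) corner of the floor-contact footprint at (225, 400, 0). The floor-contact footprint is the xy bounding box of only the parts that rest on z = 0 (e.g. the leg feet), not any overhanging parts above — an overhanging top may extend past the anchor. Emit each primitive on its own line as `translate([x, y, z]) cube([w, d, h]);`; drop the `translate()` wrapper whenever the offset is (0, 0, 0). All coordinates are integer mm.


translate([225, 400, 0]) cube([61, 36, 944]);
translate([955, 400, 0]) cube([61, 36, 944]);
translate([286, 400, 0]) cube([669, 36, 61]);
translate([286, 400, 883]) cube([669, 36, 61]);


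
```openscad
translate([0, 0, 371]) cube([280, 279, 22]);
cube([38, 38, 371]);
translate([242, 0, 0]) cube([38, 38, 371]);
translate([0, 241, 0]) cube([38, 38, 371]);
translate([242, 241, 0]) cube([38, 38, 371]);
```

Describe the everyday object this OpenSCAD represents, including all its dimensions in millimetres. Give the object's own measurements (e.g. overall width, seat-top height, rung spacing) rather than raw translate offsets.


A four-legged stool. The seat is a 280×279×22 mm slab whose top surface is at z = 393 mm; four square legs, each 38×38 mm in cross-section, run from the floor (z = 0) to the underside of the seat, each flush with a corner of the seat.


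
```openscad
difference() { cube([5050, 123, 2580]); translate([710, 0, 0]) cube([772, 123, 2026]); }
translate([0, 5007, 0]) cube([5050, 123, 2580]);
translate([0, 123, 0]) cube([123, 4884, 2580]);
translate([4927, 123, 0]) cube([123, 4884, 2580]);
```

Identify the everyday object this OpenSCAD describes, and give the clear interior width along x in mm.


A single room. The interior width is 4804 mm.

Four walls enclosing a rectangle with a door in the front wall — a room. Outside width 5050 minus two 123 mm walls gives 4804 mm.


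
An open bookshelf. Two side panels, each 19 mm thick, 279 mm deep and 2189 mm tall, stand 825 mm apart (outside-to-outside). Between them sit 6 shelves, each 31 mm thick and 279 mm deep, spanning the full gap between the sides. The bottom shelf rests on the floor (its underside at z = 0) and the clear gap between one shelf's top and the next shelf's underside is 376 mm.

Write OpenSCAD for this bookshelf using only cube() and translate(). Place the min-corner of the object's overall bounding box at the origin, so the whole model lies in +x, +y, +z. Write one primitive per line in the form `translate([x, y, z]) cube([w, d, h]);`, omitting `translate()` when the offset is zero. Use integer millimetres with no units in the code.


cube([19, 279, 2189]);
translate([806, 0, 0]) cube([19, 279, 2189]);
translate([19, 0, 0]) cube([787, 279, 31]);
translate([19, 0, 407]) cube([787, 279, 31]);
translate([19, 0, 814]) cube([787, 279, 31]);
translate([19, 0, 1221]) cube([787, 279, 31]);
translate([19, 0, 1628]) cube([787, 279, 31]);
translate([19, 0, 2035]) cube([787, 279, 31]);


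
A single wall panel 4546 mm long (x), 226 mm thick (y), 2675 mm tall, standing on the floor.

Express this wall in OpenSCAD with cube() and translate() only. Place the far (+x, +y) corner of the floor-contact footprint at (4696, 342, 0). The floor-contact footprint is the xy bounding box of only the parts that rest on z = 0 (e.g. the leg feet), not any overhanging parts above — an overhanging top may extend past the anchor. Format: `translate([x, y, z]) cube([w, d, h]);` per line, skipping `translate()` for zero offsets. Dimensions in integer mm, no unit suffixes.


translate([150, 116, 0]) cube([4546, 226, 2675]);


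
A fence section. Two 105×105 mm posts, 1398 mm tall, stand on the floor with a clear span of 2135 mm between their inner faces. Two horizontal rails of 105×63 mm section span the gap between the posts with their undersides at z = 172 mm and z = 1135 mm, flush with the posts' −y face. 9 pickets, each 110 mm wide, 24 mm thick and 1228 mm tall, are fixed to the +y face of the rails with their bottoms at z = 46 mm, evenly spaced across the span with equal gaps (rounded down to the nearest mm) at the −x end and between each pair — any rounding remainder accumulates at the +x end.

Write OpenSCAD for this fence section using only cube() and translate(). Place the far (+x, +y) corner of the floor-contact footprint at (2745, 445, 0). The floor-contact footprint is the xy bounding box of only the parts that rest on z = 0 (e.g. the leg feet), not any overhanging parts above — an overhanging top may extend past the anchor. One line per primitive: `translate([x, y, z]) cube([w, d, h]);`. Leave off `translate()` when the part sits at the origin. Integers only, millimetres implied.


translate([400, 340, 0]) cube([105, 105, 1398]);
translate([2640, 340, 0]) cube([105, 105, 1398]);
translate([505, 340, 172]) cube([2135, 105, 63]);
translate([505, 340, 1135]) cube([2135, 105, 63]);
translate([619, 445, 46]) cube([110, 24, 1228]);
translate([843, 445, 46]) cube([110, 24, 1228]);
translate([1067, 445, 46]) cube([110, 24, 1228]);
translate([1291, 445, 46]) cube([110, 24, 1228]);
translate([1515, 445, 46]) cube([110, 24, 1228]);
translate([1739, 445, 46]) cube([110, 24, 1228]);
translate([1963, 445, 46]) cube([110, 24, 1228]);
translate([2187, 445, 46]) cube([110, 24, 1228]);
translate([2411, 445, 46]) cube([110, 24, 1228]);


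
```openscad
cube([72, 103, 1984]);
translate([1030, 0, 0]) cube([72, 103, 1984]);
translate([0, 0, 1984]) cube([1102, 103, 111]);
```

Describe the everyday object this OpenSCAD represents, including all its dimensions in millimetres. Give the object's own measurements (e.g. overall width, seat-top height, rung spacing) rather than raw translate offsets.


A door frame. The clear opening is 958 mm wide and 1984 mm high. Two 72 mm wide jambs, 103 mm deep, stand either side of the opening from the floor to the top of the opening. A 111 mm thick head sits across the top of both jambs, spanning the full outside width of the frame.


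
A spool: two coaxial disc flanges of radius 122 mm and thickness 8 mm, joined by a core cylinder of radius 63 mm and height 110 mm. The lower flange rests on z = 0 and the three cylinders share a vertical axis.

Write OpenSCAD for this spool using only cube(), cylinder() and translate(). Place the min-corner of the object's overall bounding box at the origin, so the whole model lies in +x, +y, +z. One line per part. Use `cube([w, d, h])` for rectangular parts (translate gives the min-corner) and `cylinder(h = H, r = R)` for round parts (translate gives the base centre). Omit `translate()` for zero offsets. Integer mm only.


translate([122, 122, 0]) cylinder(h = 8, r = 122);
translate([122, 122, 8]) cylinder(h = 110, r = 63);
translate([122, 122, 118]) cylinder(h = 8, r = 122);


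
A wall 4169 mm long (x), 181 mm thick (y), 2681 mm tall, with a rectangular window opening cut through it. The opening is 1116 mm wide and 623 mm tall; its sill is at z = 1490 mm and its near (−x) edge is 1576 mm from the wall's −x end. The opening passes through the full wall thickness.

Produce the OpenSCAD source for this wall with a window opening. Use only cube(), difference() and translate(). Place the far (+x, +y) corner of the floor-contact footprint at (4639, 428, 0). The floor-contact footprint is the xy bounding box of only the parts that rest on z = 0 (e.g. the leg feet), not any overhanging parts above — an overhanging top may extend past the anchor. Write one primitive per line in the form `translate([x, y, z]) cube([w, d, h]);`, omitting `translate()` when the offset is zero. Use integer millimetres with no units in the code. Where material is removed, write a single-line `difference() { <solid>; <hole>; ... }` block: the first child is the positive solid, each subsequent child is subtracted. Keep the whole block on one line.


difference() { translate([470, 247, 0]) cube([4169, 181, 2681]); translate([2046, 247, 1490]) cube([1116, 181, 623]); }


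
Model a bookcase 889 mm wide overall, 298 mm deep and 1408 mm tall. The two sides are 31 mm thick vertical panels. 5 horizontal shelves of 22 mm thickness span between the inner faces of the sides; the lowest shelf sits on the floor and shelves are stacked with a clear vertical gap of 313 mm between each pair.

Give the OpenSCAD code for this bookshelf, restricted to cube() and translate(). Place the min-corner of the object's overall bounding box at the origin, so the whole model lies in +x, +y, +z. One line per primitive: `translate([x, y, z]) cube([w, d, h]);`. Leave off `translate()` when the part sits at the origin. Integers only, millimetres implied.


cube([31, 298, 1408]);
translate([858, 0, 0]) cube([31, 298, 1408]);
translate([31, 0, 0]) cube([827, 298, 22]);
translate([31, 0, 335]) cube([827, 298, 22]);
translate([31, 0, 670]) cube([827, 298, 22]);
translate([31, 0, 1005]) cube([827, 298, 22]);
translate([31, 0, 1340]) cube([827, 298, 22]);


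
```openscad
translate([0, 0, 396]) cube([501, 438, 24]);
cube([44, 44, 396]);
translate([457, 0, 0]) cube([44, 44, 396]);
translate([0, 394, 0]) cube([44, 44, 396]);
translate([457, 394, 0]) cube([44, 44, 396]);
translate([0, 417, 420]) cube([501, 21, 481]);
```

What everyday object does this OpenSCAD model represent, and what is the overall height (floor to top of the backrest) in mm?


A chair. The overall height is 901 mm.

A slab on four corner posts with a tall panel at the back — a chair. The seat slab sits at z = 396 with thickness 24, and the 481 mm backrest starts at the seat top, so the overall height is 396 + 24 + 481 = 901 mm.


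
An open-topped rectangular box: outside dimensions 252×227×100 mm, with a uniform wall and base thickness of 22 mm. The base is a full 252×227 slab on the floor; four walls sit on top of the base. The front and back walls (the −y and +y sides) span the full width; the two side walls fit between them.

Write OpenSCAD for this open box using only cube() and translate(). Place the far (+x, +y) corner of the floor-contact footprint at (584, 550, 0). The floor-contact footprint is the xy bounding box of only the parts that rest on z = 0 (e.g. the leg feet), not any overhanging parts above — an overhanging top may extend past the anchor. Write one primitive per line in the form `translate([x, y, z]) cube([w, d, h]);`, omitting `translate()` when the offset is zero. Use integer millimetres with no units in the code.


translate([332, 323, 0]) cube([252, 227, 22]);
translate([332, 323, 22]) cube([252, 22, 78]);
translate([332, 528, 22]) cube([252, 22, 78]);
translate([332, 345, 22]) cube([22, 183, 78]);
translate([562, 345, 22]) cube([22, 183, 78]);


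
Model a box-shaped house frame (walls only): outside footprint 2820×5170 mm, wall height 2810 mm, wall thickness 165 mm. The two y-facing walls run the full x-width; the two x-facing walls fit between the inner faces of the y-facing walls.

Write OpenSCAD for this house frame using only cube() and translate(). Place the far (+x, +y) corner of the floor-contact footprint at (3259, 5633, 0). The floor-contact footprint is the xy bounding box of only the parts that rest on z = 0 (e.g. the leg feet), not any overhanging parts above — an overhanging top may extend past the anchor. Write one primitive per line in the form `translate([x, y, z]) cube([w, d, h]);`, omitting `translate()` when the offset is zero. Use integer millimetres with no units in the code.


translate([439, 463, 0]) cube([2820, 165, 2810]);
translate([439, 5468, 0]) cube([2820, 165, 2810]);
translate([439, 628, 0]) cube([165, 4840, 2810]);
translate([3094, 628, 0]) cube([165, 4840, 2810]);


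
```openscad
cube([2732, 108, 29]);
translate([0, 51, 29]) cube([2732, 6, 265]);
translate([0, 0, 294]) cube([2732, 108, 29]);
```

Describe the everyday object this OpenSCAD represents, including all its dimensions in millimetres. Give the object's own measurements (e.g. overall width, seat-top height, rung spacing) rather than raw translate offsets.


An I-beam lying along x, 2732 mm long. Overall section height 323 mm. Two flanges 108 mm wide (y) and 29 mm thick, one on the floor and one at the top; a web 6 mm thick runs between them, centred on the flange width.


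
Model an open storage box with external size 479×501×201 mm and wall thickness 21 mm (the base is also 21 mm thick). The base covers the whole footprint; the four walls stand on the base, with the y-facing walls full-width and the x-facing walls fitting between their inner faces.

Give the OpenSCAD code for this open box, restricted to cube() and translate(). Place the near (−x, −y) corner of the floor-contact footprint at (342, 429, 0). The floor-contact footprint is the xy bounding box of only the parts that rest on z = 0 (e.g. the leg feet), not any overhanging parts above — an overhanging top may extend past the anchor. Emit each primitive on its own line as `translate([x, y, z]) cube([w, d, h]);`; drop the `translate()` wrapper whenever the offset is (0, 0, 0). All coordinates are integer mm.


translate([342, 429, 0]) cube([479, 501, 21]);
translate([342, 429, 21]) cube([479, 21, 180]);
translate([342, 909, 21]) cube([479, 21, 180]);
translate([342, 450, 21]) cube([21, 459, 180]);
translate([800, 450, 21]) cube([21, 459, 180]);


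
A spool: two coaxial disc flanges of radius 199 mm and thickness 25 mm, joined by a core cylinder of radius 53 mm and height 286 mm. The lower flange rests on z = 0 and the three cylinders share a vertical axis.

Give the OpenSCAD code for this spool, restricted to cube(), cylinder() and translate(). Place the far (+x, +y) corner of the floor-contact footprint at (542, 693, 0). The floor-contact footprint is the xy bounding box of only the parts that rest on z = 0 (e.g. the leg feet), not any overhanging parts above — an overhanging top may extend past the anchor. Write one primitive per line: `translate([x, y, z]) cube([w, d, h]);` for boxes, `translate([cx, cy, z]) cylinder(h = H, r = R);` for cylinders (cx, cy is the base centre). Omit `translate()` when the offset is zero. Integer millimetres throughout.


translate([343, 494, 0]) cylinder(h = 25, r = 199);
translate([343, 494, 25]) cylinder(h = 286, r = 53);
translate([343, 494, 311]) cylinder(h = 25, r = 199);


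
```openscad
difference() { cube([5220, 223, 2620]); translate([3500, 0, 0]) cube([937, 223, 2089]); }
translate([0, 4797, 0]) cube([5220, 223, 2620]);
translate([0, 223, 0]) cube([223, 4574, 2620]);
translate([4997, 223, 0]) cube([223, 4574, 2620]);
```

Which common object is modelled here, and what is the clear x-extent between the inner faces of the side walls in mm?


A single room. The interior width is 4774 mm.

Four walls enclosing a rectangle with a door in the front wall — a room. Outside width 5220 minus two 223 mm walls gives 4774 mm.


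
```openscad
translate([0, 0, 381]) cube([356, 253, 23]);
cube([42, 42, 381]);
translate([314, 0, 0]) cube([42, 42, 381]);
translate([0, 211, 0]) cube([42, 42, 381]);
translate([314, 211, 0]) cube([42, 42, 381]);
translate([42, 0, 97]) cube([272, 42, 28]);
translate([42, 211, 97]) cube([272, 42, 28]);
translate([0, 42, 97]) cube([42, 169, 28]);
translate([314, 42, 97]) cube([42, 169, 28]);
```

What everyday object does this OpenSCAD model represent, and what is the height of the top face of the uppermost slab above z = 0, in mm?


A stool. The seat height is 404 mm.

A 356×253×23 slab at z = 381 on four corner posts — a stool. The seat top is 381 + 23 = 404 mm.


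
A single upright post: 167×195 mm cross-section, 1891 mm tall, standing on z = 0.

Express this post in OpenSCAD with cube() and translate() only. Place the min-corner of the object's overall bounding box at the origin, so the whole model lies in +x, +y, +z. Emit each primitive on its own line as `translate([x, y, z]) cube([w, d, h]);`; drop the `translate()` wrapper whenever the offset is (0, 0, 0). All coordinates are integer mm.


cube([167, 195, 1891]);


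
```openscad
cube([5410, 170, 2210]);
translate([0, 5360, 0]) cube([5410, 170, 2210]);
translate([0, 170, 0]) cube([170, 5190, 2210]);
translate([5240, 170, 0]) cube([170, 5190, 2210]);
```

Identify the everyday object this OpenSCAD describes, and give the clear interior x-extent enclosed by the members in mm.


A house (or room) frame. The interior width is 5070 mm.

Four 2210 mm walls enclosing a rectangle with no floor or roof — a room or house frame. Outside width is 5410 mm and wall thickness is 170 mm, so the interior width is 5410 − 2 × 170 = 5070 mm.


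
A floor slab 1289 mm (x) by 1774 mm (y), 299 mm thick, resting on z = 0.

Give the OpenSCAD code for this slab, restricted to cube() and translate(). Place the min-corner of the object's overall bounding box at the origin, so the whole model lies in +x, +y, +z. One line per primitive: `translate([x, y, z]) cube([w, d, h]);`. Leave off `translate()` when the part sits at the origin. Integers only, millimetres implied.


cube([1289, 1774, 299]);


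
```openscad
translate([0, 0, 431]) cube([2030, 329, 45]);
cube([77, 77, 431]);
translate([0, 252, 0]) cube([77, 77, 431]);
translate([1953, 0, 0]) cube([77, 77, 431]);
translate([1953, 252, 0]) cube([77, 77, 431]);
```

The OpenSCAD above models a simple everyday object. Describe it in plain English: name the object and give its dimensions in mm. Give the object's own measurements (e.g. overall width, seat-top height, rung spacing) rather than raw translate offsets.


A long wooden bench with a 2030 mm (x) × 329 mm (y) seat, 45 mm thick, its top surface 476 mm above the floor. Four 77 mm square legs at the seat corners, flush with the edges, run from z = 0 to the seat underside.


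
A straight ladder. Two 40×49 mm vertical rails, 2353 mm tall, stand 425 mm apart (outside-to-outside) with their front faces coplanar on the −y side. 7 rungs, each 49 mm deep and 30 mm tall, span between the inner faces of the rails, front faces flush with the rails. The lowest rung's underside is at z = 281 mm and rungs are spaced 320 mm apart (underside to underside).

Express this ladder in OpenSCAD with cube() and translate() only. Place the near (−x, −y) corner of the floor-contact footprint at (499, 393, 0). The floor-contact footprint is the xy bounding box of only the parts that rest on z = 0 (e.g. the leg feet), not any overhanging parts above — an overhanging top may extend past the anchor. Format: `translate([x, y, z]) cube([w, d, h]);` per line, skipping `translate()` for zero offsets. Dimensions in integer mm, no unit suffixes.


translate([499, 393, 0]) cube([40, 49, 2353]);
translate([884, 393, 0]) cube([40, 49, 2353]);
translate([539, 393, 281]) cube([345, 49, 30]);
translate([539, 393, 601]) cube([345, 49, 30]);
translate([539, 393, 921]) cube([345, 49, 30]);
translate([539, 393, 1241]) cube([345, 49, 30]);
translate([539, 393, 1561]) cube([345, 49, 30]);
translate([539, 393, 1881]) cube([345, 49, 30]);
translate([539, 393, 2201]) cube([345, 49, 30]);
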